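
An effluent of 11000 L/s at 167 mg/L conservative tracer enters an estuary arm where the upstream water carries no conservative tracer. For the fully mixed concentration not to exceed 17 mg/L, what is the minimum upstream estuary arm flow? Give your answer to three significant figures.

Set C_mix = 17: (Q·0 + 11000·167.0) / (Q + 11000) = 17
→ Q = 11000·(167.0 − 17)/(17 − 0) = 97060 L/s.

97100 L/s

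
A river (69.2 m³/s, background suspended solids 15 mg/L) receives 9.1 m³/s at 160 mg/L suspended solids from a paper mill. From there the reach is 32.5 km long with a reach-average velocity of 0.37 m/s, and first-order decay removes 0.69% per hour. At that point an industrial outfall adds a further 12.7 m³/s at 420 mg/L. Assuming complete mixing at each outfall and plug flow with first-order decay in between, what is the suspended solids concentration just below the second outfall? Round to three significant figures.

81.8 mg/L

Flow-weighted average: C = (69.20·15.00 + 9.100·160.0) / 78.30 = 2494/78.30 = 31.85 mg/L; combined flow 78.30 m³/s.
Travel time t = 32.5·1000 / 0.37 = 87840 s = 24.40 h.
0.69%/h lost → k = −ln(1 − 0.0069) = 0.006924 h⁻¹.
Applying C = C₀e^(−kt): 31.85 × 0.8446 = 26.90 mg/L.
Second outfall: C = (78.30·26.90 + 12.70·420.0)/91.00 = 81.76 mg/L.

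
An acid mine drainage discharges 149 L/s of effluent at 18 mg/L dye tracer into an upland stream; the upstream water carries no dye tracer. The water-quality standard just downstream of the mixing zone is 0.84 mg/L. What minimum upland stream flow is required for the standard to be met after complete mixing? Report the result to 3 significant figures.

3040 L/s

Set C_mix = 0.84: (Q·0 + 149.0·18.00) / (Q + 149.0) = 0.84
→ Q = 149.0·(18.00 − 0.84)/(0.84 − 0) = 3044 L/s.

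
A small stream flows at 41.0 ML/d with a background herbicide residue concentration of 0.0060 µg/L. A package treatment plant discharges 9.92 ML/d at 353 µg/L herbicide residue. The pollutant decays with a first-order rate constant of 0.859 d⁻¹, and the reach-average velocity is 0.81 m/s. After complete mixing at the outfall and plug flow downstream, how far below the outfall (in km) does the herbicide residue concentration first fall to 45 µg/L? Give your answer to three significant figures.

Mass balance: C = (41.00·0.006000 + 9.920·353.0) / 50.92 = 3502/50.92 = 68.77 µg/L.
Set 68.77·exp(−k·t) = 45 → t = ln(68.77/45)/k = 42660 s = 11.85 h.
Distance = v·t = 0.81·42660 = 34560 m = 34.56 km.

34.6 km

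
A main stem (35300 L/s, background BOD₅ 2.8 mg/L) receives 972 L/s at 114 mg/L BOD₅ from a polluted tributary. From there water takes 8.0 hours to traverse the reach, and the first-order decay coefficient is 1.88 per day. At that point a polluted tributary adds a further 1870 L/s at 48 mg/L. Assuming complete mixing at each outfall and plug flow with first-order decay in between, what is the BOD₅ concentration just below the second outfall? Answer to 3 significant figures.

5.29 mg/L

Mixed concentration C = ΣQC/ΣQ = (35300·2.800 + 972.0·114.0) / 36270 = 209600/36270 = 5.780 mg/L; combined flow 36270 L/s.
Decay over the reach: 5.780·exp(−kt) = 5.780·0.5344 = 3.089 mg/L.
Second outfall: C = (36270·3.089 + 1870·48.00)/38140 = 5.290 mg/L.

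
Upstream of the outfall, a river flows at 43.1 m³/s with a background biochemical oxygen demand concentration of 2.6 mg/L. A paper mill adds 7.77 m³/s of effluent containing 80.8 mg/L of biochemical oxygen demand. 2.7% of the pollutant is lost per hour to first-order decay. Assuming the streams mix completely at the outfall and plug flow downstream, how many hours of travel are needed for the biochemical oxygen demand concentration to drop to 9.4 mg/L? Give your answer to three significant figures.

15.9 h

Mixed concentration C = ΣQC/ΣQ = (43.10·2.600 + 7.770·80.80) / 50.87 = 739.9/50.87 = 14.54 mg/L.
2.7%/h lost → k = −ln(1 − 0.027) = 0.02737 h⁻¹.
14.54·exp(−k·t) = 9.4 → t = ln(14.54/9.4)/k = 57410 s = 15.95 h.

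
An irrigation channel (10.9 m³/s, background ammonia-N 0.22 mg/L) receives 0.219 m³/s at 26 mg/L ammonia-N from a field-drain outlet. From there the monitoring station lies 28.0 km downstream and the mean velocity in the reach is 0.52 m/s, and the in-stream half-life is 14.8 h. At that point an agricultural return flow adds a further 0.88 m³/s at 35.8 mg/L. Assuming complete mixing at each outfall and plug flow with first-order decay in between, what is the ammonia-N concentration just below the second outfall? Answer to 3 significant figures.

2.96 mg/L

After mixing, C = (10.90·0.2200 + 0.2190·26.00) / 11.12 = 8.092/11.12 = 0.7278 mg/L; combined flow 11.12 m³/s.
Travel time t = 28.0·1000 / 0.52 = 53850 s = 14.96 h.
Half-life 14.8 h → k = ln 2 / 14.8 = 0.04683 h⁻¹ = 1.124 d⁻¹.
First-order decay: C = 0.7278·exp(−k·t) = 0.7278·0.4963 = 0.3612 mg/L.
Second outfall: C = (11.12·0.3612 + 0.8800·35.80)/12.00 = 2.960 mg/L.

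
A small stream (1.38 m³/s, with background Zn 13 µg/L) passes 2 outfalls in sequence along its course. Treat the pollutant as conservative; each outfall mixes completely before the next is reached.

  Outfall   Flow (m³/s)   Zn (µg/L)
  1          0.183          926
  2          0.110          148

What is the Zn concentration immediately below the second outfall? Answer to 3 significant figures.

122 µg/L

Below outfall 1: Q → 1.563 m³/s, C = (1.380·13.00 + 0.1830·926.0)/1.563 = 119.9 µg/L.
Below outfall 2: Q → 1.673 m³/s, C = (1.563·119.9 + 0.1100·148.0)/1.673 = 121.7 µg/L.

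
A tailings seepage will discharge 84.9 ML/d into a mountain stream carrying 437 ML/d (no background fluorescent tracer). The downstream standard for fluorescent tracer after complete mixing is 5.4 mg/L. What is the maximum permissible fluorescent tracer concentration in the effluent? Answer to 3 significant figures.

33.2 mg/L

At the limit, (Qr·Cr + Qe·Cₑ)/(Qr + Qe) = 5.4:
Cₑ = (521.9·5.4 − 437.0·0) / 84.90 = 33.20 mg/L.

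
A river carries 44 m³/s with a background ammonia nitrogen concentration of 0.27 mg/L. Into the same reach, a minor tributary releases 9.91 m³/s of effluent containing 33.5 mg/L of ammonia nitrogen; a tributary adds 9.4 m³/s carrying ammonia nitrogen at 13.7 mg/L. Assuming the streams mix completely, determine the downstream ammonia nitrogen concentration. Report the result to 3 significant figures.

7.47 mg/L

Conservation of mass: C = (44.00·0.2700 + 9.910·33.50 + 9.400·13.70) / 63.31 = 472.6/63.31 = 7.466 mg/L.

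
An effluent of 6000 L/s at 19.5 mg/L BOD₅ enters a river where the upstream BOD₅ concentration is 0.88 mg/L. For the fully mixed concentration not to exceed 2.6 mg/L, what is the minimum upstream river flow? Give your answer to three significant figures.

Set C_mix = 2.6: (Q·0.8800 + 6000·19.50) / (Q + 6000) = 2.6
→ Q = 6000·(19.50 − 2.6)/(2.6 − 0.8800) = 58950 L/s.

59000 L/s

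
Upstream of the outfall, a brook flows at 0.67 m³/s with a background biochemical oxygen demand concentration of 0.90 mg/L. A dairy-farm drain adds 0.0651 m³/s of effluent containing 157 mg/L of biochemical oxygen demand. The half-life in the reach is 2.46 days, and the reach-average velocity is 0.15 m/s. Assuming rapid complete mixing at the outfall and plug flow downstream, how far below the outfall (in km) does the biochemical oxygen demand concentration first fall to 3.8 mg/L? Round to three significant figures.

62.3 km

Conservation of mass: C = (0.6700·0.9000 + 0.06510·157.0) / 0.7351 = 10.82/0.7351 = 14.72 mg/L.
Half-life 2.46 d → k = ln 2 / 2.46 = 0.2818 d⁻¹.
Set 14.72·exp(−k·t) = 3.8 → t = ln(14.72/3.8)/k = 415300 s = 115.4 h.
Distance = v·t = 0.15·415300 = 62300 m = 62.30 km.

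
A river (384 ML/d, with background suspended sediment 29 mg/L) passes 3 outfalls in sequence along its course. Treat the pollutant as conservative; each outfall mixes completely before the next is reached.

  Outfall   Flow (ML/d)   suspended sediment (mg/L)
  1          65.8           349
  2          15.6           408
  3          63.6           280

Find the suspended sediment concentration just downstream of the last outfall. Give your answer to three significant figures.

110 mg/L

Outfall 1: combined Q = 449.8 ML/d; C = (384.0·29.00 + 65.80·349.0)/449.8 = 75.81 mg/L.
Outfall 2: combined Q = 465.4 ML/d; C = (449.8·75.81 + 15.60·408.0)/465.4 = 86.95 mg/L.
Outfall 3: combined Q = 529.0 ML/d; C = (465.4·86.95 + 63.60·280.0)/529.0 = 110.2 mg/L.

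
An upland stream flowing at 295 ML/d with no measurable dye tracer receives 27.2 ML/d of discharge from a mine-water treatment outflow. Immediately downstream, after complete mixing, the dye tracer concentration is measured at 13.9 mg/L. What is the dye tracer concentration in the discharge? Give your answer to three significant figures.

Mass balance: 295.0·0 + 27.20·Cₑ = 322.2·13.90
→ Cₑ = (322.2·13.90 − 295.0·0) / 27.20 = 164.7 mg/L.

165 mg/L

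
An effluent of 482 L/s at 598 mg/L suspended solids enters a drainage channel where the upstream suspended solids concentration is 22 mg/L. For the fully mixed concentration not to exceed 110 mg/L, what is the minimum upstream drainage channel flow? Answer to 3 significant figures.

Set C_mix = 110: (Q·22.00 + 482.0·598.0) / (Q + 482.0) = 110
→ Q = 482.0·(598.0 − 110)/(110 − 22.00) = 2673 L/s.

2670 L/s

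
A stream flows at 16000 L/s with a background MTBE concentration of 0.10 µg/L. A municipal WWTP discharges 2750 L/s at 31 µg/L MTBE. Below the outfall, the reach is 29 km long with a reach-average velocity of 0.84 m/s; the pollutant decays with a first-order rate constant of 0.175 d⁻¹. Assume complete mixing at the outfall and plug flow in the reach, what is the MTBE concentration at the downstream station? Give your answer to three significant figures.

4.32 µg/L

Flow-weighted average: C = (16000·0.1000 + 2750·31.00) / 18750 = 86850/18750 = 4.632 µg/L.
Travel time t = 29·1000 / 0.84 = 34520 s = 9.590 h.
First-order decay: C = 4.632·exp(−k·t) = 4.632·0.9325 = 4.319 µg/L.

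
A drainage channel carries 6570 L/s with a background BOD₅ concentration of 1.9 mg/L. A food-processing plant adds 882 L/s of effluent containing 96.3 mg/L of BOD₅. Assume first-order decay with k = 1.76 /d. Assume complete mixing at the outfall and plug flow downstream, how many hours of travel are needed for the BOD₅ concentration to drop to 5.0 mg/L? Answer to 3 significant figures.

13.1 h

Mass balance: C = (6570·1.900 + 882.0·96.30) / 7452 = 97420/7452 = 13.07 mg/L.
13.07·exp(−k·t) = 5.0 → t = ln(13.07/5.0)/k = 47180 s = 13.11 h.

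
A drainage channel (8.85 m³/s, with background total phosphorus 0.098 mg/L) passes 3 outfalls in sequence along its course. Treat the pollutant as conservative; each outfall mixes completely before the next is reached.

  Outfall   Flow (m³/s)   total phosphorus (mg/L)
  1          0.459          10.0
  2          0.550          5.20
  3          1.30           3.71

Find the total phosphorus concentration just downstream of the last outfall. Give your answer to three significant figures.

After outfall 1: Q = 8.850 + 0.4590 = 9.309 m³/s; C = (8.850·0.09800 + 0.4590·10.00)/9.309 = 0.5862 mg/L.
After outfall 2: Q = 9.309 + 0.5500 = 9.859 m³/s; C = (9.309·0.5862 + 0.5500·5.200)/9.859 = 0.8436 mg/L.
After outfall 3: Q = 9.859 + 1.300 = 11.16 m³/s; C = (9.859·0.8436 + 1.300·3.710)/11.16 = 1.178 mg/L.

1.18 mg/L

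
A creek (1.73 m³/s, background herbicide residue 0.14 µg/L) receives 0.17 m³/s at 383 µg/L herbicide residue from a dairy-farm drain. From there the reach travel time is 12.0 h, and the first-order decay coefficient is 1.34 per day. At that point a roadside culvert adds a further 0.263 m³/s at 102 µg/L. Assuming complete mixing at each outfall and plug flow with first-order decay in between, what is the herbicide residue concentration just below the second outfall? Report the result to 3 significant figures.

After mixing, C = (1.730·0.1400 + 0.1700·383.0) / 1.900 = 65.35/1.900 = 34.40 µg/L; combined flow 1.900 m³/s.
First-order decay: C = 34.40·exp(−k·t) = 34.40·0.5117 = 17.60 µg/L.
Second outfall: C = (1.900·17.60 + 0.2630·102.0)/2.163 = 27.86 µg/L.

27.9 µg/L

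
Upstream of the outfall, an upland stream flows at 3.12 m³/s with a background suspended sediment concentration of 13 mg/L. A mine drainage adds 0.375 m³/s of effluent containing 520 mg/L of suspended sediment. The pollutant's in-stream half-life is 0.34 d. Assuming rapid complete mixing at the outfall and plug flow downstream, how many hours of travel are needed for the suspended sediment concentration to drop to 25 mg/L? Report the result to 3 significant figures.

11.7 h

Conservation of mass: C = (3.120·13.00 + 0.3750·520.0) / 3.495 = 235.6/3.495 = 67.40 mg/L.
Half-life 0.34 d → k = ln 2 / 0.34 = 2.039 d⁻¹.
67.40·exp(−k·t) = 25 → t = ln(67.40/25)/k = 42030 s = 11.68 h.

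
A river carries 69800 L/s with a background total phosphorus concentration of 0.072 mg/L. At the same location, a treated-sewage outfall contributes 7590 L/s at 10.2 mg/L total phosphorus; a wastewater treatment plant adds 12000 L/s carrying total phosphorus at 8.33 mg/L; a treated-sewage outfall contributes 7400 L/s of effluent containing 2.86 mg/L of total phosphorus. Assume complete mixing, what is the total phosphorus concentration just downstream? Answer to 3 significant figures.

Flow-weighted average: C = (69800·0.07200 + 7590·10.20 + 12000·8.330 + 7400·2.860) / 96790 = 203600/96790 = 2.103 mg/L.

2.10 mg/L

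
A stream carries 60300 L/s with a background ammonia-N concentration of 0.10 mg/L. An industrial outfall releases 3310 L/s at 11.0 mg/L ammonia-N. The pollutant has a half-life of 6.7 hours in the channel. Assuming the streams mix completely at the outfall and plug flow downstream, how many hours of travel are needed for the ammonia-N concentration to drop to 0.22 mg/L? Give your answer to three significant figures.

10.7 h

Mixed concentration C = ΣQC/ΣQ = (60300·0.1000 + 3310·11.00) / 63610 = 42440/63610 = 0.6672 mg/L.
Half-life 6.7 h → k = ln 2 / 6.7 = 0.1035 h⁻¹ = 2.483 d⁻¹.
0.6672·exp(−k·t) = 0.22 → t = ln(0.6672/0.22)/k = 38610 s = 10.72 h.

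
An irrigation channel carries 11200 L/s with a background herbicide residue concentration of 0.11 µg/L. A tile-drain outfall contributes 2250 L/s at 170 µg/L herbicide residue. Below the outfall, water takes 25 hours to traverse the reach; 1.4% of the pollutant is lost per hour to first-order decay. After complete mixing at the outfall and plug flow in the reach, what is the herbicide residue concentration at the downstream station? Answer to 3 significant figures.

Conservation of mass: C = (11200·0.1100 + 2250·170.0) / 13450 = 383700/13450 = 28.53 µg/L.
1.4%/h lost → k = −ln(1 − 0.014) = 0.01410 h⁻¹.
Decay over the reach: 28.53·exp(−kt) = 28.53·0.7029 = 20.06 µg/L.

20.1 µg/L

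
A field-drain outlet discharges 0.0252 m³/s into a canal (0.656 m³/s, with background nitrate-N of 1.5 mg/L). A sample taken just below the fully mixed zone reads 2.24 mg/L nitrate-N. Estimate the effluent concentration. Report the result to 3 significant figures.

Mass balance: 0.6560·1.500 + 0.02520·Cₑ = 0.6812·2.240
→ Cₑ = (0.6812·2.240 − 0.6560·1.500) / 0.02520 = 21.50 mg/L.

21.5 mg/L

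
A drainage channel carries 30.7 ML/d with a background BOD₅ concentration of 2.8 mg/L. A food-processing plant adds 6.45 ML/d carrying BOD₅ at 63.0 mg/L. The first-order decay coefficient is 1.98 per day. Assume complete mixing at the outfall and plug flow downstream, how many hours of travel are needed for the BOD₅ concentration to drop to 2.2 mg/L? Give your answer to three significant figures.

Mixed concentration C = ΣQC/ΣQ = (30.70·2.800 + 6.450·63.00) / 37.15 = 492.3/37.15 = 13.25 mg/L.
13.25·exp(−k·t) = 2.2 → t = ln(13.25/2.2)/k = 78360 s = 21.77 h.

21.8 h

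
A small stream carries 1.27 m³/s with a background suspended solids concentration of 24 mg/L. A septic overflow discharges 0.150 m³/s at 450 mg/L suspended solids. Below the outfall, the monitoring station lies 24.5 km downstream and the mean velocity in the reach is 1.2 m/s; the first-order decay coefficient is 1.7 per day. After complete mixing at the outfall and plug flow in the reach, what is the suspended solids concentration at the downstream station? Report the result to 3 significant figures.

Mixed concentration C = ΣQC/ΣQ = (1.270·24.00 + 0.1500·450.0) / 1.420 = 97.98/1.420 = 69.00 mg/L.
Travel time t = 24.5·1000 / 1.2 = 20420 s = 5.671 h.
Applying C = C₀e^(−kt): 69.00 × 0.6692 = 46.17 mg/L.

46.2 mg/L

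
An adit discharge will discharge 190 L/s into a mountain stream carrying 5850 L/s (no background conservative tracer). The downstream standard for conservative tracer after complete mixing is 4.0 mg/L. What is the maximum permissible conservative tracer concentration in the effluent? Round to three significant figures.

127 mg/L

At the limit, (Qr·Cr + Qe·Cₑ)/(Qr + Qe) = 4.0:
Cₑ = (6040·4.0 − 5850·0) / 190.0 = 127.2 mg/L.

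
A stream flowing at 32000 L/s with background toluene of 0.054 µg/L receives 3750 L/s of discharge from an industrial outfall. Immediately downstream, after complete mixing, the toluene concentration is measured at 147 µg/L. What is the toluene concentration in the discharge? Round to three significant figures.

Mass balance: 32000·0.05400 + 3750·Cₑ = 35750·147.0
→ Cₑ = (35750·147.0 − 32000·0.05400) / 3750 = 1401 µg/L.

1400 µg/L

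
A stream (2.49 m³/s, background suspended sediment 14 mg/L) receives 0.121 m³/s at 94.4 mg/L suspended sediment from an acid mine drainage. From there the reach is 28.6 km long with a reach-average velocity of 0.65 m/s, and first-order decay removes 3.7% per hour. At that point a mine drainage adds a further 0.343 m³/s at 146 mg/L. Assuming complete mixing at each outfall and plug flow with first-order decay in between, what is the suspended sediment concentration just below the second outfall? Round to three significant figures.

26.8 mg/L

Mass balance: C = (2.490·14.00 + 0.1210·94.40) / 2.611 = 46.28/2.611 = 17.73 mg/L; combined flow 2.611 m³/s.
Travel time t = 28.6·1000 / 0.65 = 44000 s = 12.22 h.
3.7%/h lost → k = −ln(1 − 0.037) = 0.03770 h⁻¹.
Applying C = C₀e^(−kt): 17.73 × 0.6308 = 11.18 mg/L.
Second outfall: C = (2.611·11.18 + 0.3430·146.0)/2.954 = 26.84 mg/L.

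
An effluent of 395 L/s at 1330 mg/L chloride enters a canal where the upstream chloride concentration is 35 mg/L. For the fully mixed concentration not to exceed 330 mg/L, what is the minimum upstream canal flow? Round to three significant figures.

Set C_mix = 330: (Q·35.00 + 395.0·1330) / (Q + 395.0) = 330
→ Q = 395.0·(1330 − 330)/(330 − 35.00) = 1339 L/s.

1340 L/s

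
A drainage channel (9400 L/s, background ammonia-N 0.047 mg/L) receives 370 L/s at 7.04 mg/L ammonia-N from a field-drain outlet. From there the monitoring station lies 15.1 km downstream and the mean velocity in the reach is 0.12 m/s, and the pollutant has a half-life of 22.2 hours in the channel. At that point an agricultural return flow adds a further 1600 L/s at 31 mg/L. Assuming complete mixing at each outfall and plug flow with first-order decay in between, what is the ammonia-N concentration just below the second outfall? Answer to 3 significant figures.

4.45 mg/L

Flow-weighted average: C = (9400·0.04700 + 370.0·7.040) / 9770 = 3047/9770 = 0.3118 mg/L; combined flow 9770 L/s.
Travel time t = 15.1·1000 / 0.12 = 125800 s = 34.95 h.
Half-life 22.2 h → k = ln 2 / 22.2 = 0.03122 h⁻¹ = 0.7493 d⁻¹.
After decay, C = 0.3118 × e^(−kt) = 0.3118 × 0.3358 = 0.1047 mg/L.
Second outfall: C = (9770·0.1047 + 1600·31.00)/11370 = 4.452 mg/L.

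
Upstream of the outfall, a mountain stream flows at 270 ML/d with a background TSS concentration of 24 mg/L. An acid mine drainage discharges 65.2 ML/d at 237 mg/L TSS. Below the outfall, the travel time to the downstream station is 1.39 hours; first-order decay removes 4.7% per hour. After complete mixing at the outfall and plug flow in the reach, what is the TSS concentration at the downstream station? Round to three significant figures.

Flow-weighted average: C = (270.0·24.00 + 65.20·237.0) / 335.2 = 21930/335.2 = 65.43 mg/L.
4.7%/h lost → k = −ln(1 − 0.047) = 0.04814 h⁻¹.
First-order decay: C = 65.43·exp(−k·t) = 65.43·0.9353 = 61.20 mg/L.

61.2 mg/L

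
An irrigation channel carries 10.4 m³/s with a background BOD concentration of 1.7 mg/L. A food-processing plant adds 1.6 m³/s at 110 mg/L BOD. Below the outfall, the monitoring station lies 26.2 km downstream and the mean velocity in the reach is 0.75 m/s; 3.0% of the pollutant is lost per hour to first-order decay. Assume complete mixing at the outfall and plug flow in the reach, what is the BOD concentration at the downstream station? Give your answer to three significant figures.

12.0 mg/L

Mixed concentration C = ΣQC/ΣQ = (10.40·1.700 + 1.600·110.0) / 12.00 = 193.7/12.00 = 16.14 mg/L.
Travel time t = 26.2·1000 / 0.75 = 34930 s = 9.704 h.
3.0%/h lost → k = −ln(1 − 0.03) = 0.03046 h⁻¹.
Decay over the reach: 16.14·exp(−kt) = 16.14·0.7441 = 12.01 mg/L.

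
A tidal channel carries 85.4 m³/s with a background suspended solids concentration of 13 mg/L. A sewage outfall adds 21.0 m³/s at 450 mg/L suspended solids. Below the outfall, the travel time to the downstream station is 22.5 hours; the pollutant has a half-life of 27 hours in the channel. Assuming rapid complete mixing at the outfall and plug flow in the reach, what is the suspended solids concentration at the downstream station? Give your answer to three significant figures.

55.7 mg/L

Flow-weighted average: C = (85.40·13.00 + 21.00·450.0) / 106.4 = 10560/106.4 = 99.25 mg/L.
Half-life 27 h → k = ln 2 / 27 = 0.02567 h⁻¹ = 0.6161 d⁻¹.
After decay, C = 99.25 × e^(−kt) = 99.25 × 0.5612 = 55.70 mg/L.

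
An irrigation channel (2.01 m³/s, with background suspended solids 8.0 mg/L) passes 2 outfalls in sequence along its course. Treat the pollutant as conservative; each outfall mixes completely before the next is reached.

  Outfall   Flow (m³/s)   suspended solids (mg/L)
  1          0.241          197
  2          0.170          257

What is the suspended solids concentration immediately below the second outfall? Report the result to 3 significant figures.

44.3 mg/L

Outfall 1: combined Q = 2.251 m³/s; C = (2.010·8.000 + 0.2410·197.0)/2.251 = 28.24 mg/L.
Outfall 2: combined Q = 2.421 m³/s; C = (2.251·28.24 + 0.1700·257.0)/2.421 = 44.30 mg/L.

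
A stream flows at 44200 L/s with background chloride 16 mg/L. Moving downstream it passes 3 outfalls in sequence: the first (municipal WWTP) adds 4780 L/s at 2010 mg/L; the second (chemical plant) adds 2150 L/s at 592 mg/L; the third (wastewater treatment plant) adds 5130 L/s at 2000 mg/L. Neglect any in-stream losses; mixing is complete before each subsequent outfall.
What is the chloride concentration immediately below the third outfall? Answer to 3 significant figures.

Below outfall 1: Q → 48980 L/s, C = (44200·16.00 + 4780·2010)/48980 = 210.6 mg/L.
Below outfall 2: Q → 51130 L/s, C = (48980·210.6 + 2150·592.0)/51130 = 226.6 mg/L.
Below outfall 3: Q → 56260 L/s, C = (51130·226.6 + 5130·2000)/56260 = 388.3 mg/L.

388 mg/L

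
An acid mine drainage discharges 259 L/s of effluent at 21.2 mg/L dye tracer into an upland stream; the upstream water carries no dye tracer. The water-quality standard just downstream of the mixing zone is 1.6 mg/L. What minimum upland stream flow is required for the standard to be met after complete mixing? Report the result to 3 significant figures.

Set C_mix = 1.6: (Q·0 + 259.0·21.20) / (Q + 259.0) = 1.6
→ Q = 259.0·(21.20 − 1.6)/(1.6 − 0) = 3173 L/s.

3170 L/s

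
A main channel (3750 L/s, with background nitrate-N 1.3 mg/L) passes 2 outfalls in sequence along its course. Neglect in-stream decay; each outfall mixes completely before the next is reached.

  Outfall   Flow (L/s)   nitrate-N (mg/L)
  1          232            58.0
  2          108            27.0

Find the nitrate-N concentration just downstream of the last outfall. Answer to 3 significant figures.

Outfall 1: combined Q = 3982 L/s; C = (3750·1.300 + 232.0·58.00)/3982 = 4.603 mg/L.
Outfall 2: combined Q = 4090 L/s; C = (3982·4.603 + 108.0·27.00)/4090 = 5.195 mg/L.

5.19 mg/L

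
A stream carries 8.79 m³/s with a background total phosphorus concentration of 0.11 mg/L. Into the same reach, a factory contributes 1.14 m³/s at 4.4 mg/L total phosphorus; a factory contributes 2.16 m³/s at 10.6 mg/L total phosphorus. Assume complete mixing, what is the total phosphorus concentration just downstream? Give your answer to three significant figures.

2.39 mg/L

Flow-weighted average: C = (8.790·0.1100 + 1.140·4.400 + 2.160·10.60) / 12.09 = 28.88/12.09 = 2.389 mg/L.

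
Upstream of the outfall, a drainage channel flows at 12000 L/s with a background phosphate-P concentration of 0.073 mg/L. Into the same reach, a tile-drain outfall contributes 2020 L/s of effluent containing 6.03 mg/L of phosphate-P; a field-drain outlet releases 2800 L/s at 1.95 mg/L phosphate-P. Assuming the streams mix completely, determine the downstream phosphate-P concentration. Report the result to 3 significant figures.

Flow-weighted average: C = (12000·0.07300 + 2020·6.030 + 2800·1.950) / 16820 = 18520/16820 = 1.101 mg/L.

1.10 mg/L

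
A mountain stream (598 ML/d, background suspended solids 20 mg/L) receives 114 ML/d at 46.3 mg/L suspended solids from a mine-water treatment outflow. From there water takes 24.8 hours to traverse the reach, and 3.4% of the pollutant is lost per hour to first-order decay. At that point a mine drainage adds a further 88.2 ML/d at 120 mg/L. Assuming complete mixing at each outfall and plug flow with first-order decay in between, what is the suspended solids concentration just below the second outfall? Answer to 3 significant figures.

Mass balance: C = (598.0·20.00 + 114.0·46.30) / 712.0 = 17240/712.0 = 24.21 mg/L; combined flow 712.0 ML/d.
3.4%/h lost → k = −ln(1 − 0.034) = 0.03459 h⁻¹.
Applying C = C₀e^(−kt): 24.21 × 0.4241 = 10.27 mg/L.
At the second outfall, C = (712.0·10.27 + 88.20·120.0) / (712.0 + 88.20) = 22.36 mg/L.

22.4 mg/L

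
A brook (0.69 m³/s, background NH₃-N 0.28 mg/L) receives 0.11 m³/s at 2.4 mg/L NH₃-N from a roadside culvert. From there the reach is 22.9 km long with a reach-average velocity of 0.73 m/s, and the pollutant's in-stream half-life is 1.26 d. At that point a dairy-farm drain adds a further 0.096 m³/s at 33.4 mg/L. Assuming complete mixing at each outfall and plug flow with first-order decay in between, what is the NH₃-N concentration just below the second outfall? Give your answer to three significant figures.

Conservation of mass: C = (0.6900·0.2800 + 0.1100·2.400) / 0.8000 = 0.4572/0.8000 = 0.5715 mg/L; combined flow 0.8000 m³/s.
Travel time t = 22.9·1000 / 0.73 = 31370 s = 8.714 h.
Half-life 1.26 d → k = ln 2 / 1.26 = 0.5501 d⁻¹.
After decay, C = 0.5715 × e^(−kt) = 0.5715 × 0.8189 = 0.4680 mg/L.
Second outfall: C = (0.8000·0.4680 + 0.09600·33.40)/0.8960 = 3.996 mg/L.

4.00 mg/L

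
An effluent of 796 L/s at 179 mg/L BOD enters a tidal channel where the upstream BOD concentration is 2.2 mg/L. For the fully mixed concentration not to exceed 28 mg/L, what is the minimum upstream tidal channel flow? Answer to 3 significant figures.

4660 L/s

Set C_mix = 28: (Q·2.200 + 796.0·179.0) / (Q + 796.0) = 28
→ Q = 796.0·(179.0 − 28)/(28 − 2.200) = 4659 L/s.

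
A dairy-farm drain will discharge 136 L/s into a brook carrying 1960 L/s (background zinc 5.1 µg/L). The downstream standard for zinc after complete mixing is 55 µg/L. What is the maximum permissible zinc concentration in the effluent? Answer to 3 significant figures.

774 µg/L

At the limit, (Qr·Cr + Qe·Cₑ)/(Qr + Qe) = 55:
Cₑ = (2096·55 − 1960·5.100) / 136.0 = 774.1 µg/L.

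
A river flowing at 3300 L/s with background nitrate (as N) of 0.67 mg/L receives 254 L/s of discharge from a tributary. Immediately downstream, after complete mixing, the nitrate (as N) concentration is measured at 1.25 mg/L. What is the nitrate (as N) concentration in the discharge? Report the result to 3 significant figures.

Mass balance: 3300·0.6700 + 254.0·Cₑ = 3554·1.250
→ Cₑ = (3554·1.250 − 3300·0.6700) / 254.0 = 8.785 mg/L.

8.79 mg/L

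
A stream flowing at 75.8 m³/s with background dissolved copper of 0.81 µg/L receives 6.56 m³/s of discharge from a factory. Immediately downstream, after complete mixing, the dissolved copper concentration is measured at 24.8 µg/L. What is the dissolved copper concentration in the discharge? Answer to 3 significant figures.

Mass balance: 75.80·0.8100 + 6.560·Cₑ = 82.36·24.80
→ Cₑ = (82.36·24.80 − 75.80·0.8100) / 6.560 = 302.0 µg/L.

302 µg/L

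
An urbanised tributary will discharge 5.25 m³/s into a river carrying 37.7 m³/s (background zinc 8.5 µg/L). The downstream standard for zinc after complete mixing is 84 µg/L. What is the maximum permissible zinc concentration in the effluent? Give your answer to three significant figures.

At the limit, (Qr·Cr + Qe·Cₑ)/(Qr + Qe) = 84:
Cₑ = (42.95·84 − 37.70·8.500) / 5.250 = 626.2 µg/L.

626 µg/L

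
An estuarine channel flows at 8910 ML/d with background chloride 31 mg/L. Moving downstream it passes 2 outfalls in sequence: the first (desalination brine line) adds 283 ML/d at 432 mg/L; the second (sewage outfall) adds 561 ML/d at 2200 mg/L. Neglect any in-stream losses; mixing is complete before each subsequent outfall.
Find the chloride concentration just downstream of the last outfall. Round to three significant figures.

167 mg/L

Outfall 1: combined Q = 9193 ML/d; C = (8910·31.00 + 283.0·432.0)/9193 = 43.34 mg/L.
Outfall 2: combined Q = 9754 ML/d; C = (9193·43.34 + 561.0·2200)/9754 = 167.4 mg/L.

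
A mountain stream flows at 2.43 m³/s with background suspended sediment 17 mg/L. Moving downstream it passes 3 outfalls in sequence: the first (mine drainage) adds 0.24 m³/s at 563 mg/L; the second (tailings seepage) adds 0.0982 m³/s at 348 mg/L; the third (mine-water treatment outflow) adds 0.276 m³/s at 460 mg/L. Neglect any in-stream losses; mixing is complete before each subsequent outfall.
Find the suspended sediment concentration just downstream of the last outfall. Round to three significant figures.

111 mg/L

Outfall 1: combined Q = 2.670 m³/s; C = (2.430·17.00 + 0.2400·563.0)/2.670 = 66.08 mg/L.
Outfall 2: combined Q = 2.768 m³/s; C = (2.670·66.08 + 0.09820·348.0)/2.768 = 76.08 mg/L.
Outfall 3: combined Q = 3.044 m³/s; C = (2.768·76.08 + 0.2760·460.0)/3.044 = 110.9 mg/L.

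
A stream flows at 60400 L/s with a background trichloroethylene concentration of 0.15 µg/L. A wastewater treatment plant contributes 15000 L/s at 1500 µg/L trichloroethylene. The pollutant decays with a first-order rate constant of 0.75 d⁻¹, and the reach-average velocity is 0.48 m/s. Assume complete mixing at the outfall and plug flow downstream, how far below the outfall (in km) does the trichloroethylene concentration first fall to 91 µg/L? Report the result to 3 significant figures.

65.7 km

Conservation of mass: C = (60400·0.1500 + 15000·1500) / 75400 = 22510000/75400 = 298.5 µg/L.
Set 298.5·exp(−k·t) = 91 → t = ln(298.5/91)/k = 136900 s = 38.02 h.
Distance = v·t = 0.48·136900 = 65690 m = 65.69 km.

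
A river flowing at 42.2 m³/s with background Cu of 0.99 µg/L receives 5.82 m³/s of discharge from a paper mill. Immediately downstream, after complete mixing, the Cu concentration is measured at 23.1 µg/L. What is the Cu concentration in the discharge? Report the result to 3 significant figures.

Mass balance: 42.20·0.9900 + 5.820·Cₑ = 48.02·23.10
→ Cₑ = (48.02·23.10 − 42.20·0.9900) / 5.820 = 183.4 µg/L.

183 µg/L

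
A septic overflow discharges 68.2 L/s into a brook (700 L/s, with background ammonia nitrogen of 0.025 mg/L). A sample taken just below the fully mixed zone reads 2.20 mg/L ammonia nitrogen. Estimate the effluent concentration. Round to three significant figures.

Mass balance: 700.0·0.02500 + 68.20·Cₑ = 768.2·2.200
→ Cₑ = (768.2·2.200 − 700.0·0.02500) / 68.20 = 24.52 mg/L.

24.5 mg/L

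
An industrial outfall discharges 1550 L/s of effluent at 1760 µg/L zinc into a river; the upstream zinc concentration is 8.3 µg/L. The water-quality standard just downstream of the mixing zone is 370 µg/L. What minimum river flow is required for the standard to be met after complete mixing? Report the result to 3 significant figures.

Set C_mix = 370: (Q·8.300 + 1550·1760) / (Q + 1550) = 370
→ Q = 1550·(1760 − 370)/(370 − 8.300) = 5957 L/s.

5960 L/s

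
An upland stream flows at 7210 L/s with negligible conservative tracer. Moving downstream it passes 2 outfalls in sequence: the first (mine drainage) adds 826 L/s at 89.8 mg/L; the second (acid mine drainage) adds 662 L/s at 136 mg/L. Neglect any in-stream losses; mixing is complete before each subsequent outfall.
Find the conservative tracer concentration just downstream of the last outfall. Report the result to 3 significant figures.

After outfall 1: Q = 7210 + 826.0 = 8036 L/s; C = (7210·0 + 826.0·89.80)/8036 = 9.230 mg/L.
After outfall 2: Q = 8036 + 662.0 = 8698 L/s; C = (8036·9.230 + 662.0·136.0)/8698 = 18.88 mg/L.

18.9 mg/L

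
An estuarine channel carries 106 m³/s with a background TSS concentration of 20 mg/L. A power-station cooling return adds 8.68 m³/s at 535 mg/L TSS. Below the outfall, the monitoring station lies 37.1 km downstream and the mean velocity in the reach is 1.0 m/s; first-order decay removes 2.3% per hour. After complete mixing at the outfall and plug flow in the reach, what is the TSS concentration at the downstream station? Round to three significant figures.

Conservation of mass: C = (106.0·20.00 + 8.680·535.0) / 114.7 = 6764/114.7 = 58.98 mg/L.
Travel time t = 37.1·1000 / 1.0 = 37100 s = 10.31 h.
2.3%/h lost → k = −ln(1 − 0.023) = 0.02327 h⁻¹.
First-order decay: C = 58.98·exp(−k·t) = 58.98·0.7868 = 46.40 mg/L.

46.4 mg/L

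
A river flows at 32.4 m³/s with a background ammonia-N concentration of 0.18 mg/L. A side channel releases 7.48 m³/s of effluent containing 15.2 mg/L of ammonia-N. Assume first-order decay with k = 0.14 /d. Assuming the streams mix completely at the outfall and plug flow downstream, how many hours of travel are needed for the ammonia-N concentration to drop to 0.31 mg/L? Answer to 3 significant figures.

Mixed concentration C = ΣQC/ΣQ = (32.40·0.1800 + 7.480·15.20) / 39.88 = 119.5/39.88 = 2.997 mg/L.
2.997·exp(−k·t) = 0.31 → t = ln(2.997/0.31)/k = 1400000 s = 388.9 h.

389 h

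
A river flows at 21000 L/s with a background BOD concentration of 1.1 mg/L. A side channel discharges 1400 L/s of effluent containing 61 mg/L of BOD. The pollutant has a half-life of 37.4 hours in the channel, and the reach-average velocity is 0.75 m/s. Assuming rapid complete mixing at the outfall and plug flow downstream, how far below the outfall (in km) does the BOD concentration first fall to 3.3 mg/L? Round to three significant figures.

55.9 km

Conservation of mass: C = (21000·1.100 + 1400·61.00) / 22400 = 108500/22400 = 4.844 mg/L.
Half-life 37.4 h → k = ln 2 / 37.4 = 0.01853 h⁻¹ = 0.4448 d⁻¹.
Set 4.844·exp(−k·t) = 3.3 → t = ln(4.844/3.3)/k = 74540 s = 20.71 h.
Distance = v·t = 0.75·74540 = 55910 m = 55.91 km.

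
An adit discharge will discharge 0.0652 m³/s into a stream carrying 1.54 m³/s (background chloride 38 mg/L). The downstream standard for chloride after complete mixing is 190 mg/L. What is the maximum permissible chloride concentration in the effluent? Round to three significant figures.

At the limit, (Qr·Cr + Qe·Cₑ)/(Qr + Qe) = 190:
Cₑ = (1.605·190 − 1.540·38.00) / 0.06520 = 3780 mg/L.

3780 mg/L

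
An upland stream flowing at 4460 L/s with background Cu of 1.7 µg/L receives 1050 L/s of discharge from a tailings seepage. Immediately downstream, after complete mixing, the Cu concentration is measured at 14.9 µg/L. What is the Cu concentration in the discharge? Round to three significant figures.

Mass balance: 4460·1.700 + 1050·Cₑ = 5510·14.90
→ Cₑ = (5510·14.90 − 4460·1.700) / 1050 = 70.97 µg/L.

71.0 µg/L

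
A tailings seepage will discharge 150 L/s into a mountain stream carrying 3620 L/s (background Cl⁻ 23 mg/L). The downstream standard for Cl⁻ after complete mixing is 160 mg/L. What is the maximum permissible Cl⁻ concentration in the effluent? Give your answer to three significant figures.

At the limit, (Qr·Cr + Qe·Cₑ)/(Qr + Qe) = 160:
Cₑ = (3770·160 − 3620·23.00) / 150.0 = 3466 mg/L.

3470 mg/L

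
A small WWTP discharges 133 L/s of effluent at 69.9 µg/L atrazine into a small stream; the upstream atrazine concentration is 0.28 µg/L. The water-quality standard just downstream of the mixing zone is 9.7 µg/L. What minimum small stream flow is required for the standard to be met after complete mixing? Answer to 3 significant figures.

850 L/s

Set C_mix = 9.7: (Q·0.2800 + 133.0·69.90) / (Q + 133.0) = 9.7
→ Q = 133.0·(69.90 − 9.7)/(9.7 − 0.2800) = 850.0 L/s.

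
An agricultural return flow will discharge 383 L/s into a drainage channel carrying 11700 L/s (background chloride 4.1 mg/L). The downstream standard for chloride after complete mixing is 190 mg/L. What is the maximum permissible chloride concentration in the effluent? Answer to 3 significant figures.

5870 mg/L

At the limit, (Qr·Cr + Qe·Cₑ)/(Qr + Qe) = 190:
Cₑ = (12080·190 − 11700·4.100) / 383.0 = 5869 mg/L.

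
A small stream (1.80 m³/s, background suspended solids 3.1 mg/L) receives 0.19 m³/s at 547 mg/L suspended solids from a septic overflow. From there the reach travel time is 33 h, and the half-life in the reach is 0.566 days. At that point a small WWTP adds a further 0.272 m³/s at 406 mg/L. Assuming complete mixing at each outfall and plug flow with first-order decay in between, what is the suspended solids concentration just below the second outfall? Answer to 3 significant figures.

57.8 mg/L

Conservation of mass: C = (1.800·3.100 + 0.1900·547.0) / 1.990 = 109.5/1.990 = 55.03 mg/L; combined flow 1.990 m³/s.
Half-life 0.566 d → k = ln 2 / 0.566 = 1.225 d⁻¹.
First-order decay: C = 55.03·exp(−k·t) = 55.03·0.1857 = 10.22 mg/L.
At the second outfall, C = (1.990·10.22 + 0.2720·406.0) / (1.990 + 0.2720) = 57.81 mg/L.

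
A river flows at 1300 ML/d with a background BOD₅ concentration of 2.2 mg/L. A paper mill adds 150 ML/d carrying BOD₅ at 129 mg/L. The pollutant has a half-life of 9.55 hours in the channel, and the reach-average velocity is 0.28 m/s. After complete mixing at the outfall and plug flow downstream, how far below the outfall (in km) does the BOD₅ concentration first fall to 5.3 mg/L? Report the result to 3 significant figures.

14.7 km

Flow-weighted average: C = (1300·2.200 + 150.0·129.0) / 1450 = 22210/1450 = 15.32 mg/L.
Half-life 9.55 h → k = ln 2 / 9.55 = 0.07258 h⁻¹ = 1.742 d⁻¹.
Set 15.32·exp(−k·t) = 5.3 → t = ln(15.32/5.3)/k = 52640 s = 14.62 h.
Distance = v·t = 0.28·52640 = 14740 m = 14.74 km.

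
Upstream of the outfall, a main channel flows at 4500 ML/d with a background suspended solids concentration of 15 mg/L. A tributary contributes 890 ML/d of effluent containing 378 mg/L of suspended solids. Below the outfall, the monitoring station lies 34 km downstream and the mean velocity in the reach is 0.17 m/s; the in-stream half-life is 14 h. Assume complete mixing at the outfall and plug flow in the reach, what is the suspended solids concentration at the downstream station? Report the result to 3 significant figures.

4.79 mg/L

Flow-weighted average: C = (4500·15.00 + 890.0·378.0) / 5390 = 403900/5390 = 74.94 mg/L.
Travel time t = 34·1000 / 0.17 = 200000 s = 55.56 h.
Half-life 14 h → k = ln 2 / 14 = 0.04951 h⁻¹ = 1.188 d⁻¹.
Applying C = C₀e^(−kt): 74.94 × 0.06389 = 4.788 mg/L.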